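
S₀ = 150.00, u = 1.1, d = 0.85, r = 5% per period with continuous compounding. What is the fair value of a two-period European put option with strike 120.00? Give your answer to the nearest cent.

0.40

Risk-neutral probability p = (e^0.05 − 0.85)/(1.1 − 0.85) = 0.2013/0.2500 = 0.8051
Terminal stock prices: S_uu = 181.5, S_ud = 140.2, S_dd = 108.4
Terminal payoffs (K − S): max(-61.5, 0) = 0, max(-20.25, 0) = 0, max(11.63, 0) = 11.63
Node u (S = 165): V_u = e^(−0.05)·[0.8051·0.0000 + 0.1949·0.0000] = 0.0000
Node d (S = 127.5): V_d = e^(−0.05)·[0.8051·0.0000 + 0.1949·11.6250] = 2.1554
Node 0 (S = 150): V_0 = e^(−0.05)·[0.8051·0.0000 + 0.1949·2.1554] = 0.3996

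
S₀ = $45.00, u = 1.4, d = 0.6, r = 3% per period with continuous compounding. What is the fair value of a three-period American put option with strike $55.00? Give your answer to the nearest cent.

Risk-neutral probability p = (e^0.03 − 0.6)/(1.4 − 0.6) = 0.4305/0.8000 = 0.5381
Terminal stock prices: S_uuu = 123.5, S_uud = 52.92, S_udd = 22.68, S_ddd = 9.72
Terminal payoffs (K − S): max(-68.48, 0) = 0, max(2.08, 0) = 2.08, max(32.32, 0) = 32.32, max(45.28, 0) = 45.28
Node uu (S = 88.2): continuation = e^(−0.03)·[0.5381·0.0000 + 0.4619·2.0800] = 0.9324; exercise value = 0.0000 ≤ continuation, so V_uu = 0.9324
Node ud (S = 37.8): continuation = e^(−0.03)·[0.5381·2.0800 + 0.4619·32.3200] = 15.5745; exercise value = 17.2000 > continuation, so V_ud = 17.2000 (exercise)
Node dd (S = 16.2): continuation = e^(−0.03)·[0.5381·32.3200 + 0.4619·45.2800] = 37.1745; exercise value = 38.8000 > continuation, so V_dd = 38.8000 (exercise)
Node u (S = 63): continuation = e^(−0.03)·[0.5381·0.9324 + 0.4619·17.2000] = 8.1973; exercise value = 0.0000 ≤ continuation, so V_u = 8.1973
Node d (S = 27): continuation = e^(−0.03)·[0.5381·17.2000 + 0.4619·38.8000] = 26.3745; exercise value = 28.0000 > continuation, so V_d = 28.0000 (exercise)
Node 0 (S = 45): continuation = e^(−0.03)·[0.5381·8.1973 + 0.4619·28.0000] = 16.8322; exercise value = 10.0000 ≤ continuation, so V_0 = 16.8322

$16.83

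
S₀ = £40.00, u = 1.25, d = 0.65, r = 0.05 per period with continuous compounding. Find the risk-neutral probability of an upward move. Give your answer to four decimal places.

p = 0.6688

Risk-neutral probability p = (e^0.05 − 0.65)/(1.25 − 0.65) = 0.4013/0.6000 = 0.6688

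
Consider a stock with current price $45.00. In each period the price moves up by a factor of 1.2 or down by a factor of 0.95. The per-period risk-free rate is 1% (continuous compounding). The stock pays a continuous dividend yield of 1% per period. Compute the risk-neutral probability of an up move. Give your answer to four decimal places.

p = 0.2000

Per-period risk-free factor R = e^0.01 = 1.0101; dividend-adjusted growth = e^(0.01−0.01) = 1.0000.
Risk-neutral probability p = (1.0000 − 0.95)/(1.2 − 0.95) = 0.0500/0.2500 = 0.2000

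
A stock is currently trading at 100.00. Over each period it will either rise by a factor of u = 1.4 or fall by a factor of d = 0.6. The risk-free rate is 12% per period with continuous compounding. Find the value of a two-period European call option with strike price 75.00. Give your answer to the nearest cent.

44.56

Risk-neutral probability p = (e^0.12 − 0.6)/(1.4 − 0.6) = 0.5275/0.8000 = 0.6594
Terminal stock prices: S_uu = 196, S_ud = 84, S_dd = 36
Terminal payoffs (S − K): max(121, 0) = 121, max(9, 0) = 9, max(-39, 0) = 0
Node u (S = 140): V_u = e^(−0.12)·[0.6594·121.0000 + 0.3406·9.0000] = 73.4810
Node d (S = 60): V_d = e^(−0.12)·[0.6594·9.0000 + 0.3406·0.0000] = 5.2633
Node 0 (S = 100): V_0 = e^(−0.12)·[0.6594·73.4810 + 0.3406·5.2633] = 44.5625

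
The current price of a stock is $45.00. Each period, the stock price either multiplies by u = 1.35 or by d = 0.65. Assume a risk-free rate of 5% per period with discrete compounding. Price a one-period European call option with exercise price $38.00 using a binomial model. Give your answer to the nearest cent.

Risk-neutral probability p = (1 + 0.05 − 0.65)/(1.35 − 0.65) = 0.4000/0.7000 = 0.5714
Terminal stock prices: S_u = 60.75, S_d = 29.25
Terminal payoffs (S − K): max(22.75, 0) = 22.75, max(-8.75, 0) = 0
Node 0 (S = 45): V_0 = 1/1.05·[0.5714·22.7500 + 0.4286·0.0000] = 12.3810

$12.38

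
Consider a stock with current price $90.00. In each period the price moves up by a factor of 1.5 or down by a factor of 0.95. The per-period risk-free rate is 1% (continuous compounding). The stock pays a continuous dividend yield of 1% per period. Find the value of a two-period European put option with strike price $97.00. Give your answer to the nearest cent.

Per-period risk-free factor R = e^0.01 = 1.0101; dividend-adjusted growth = e^(0.01−0.01) = 1.0000.
Risk-neutral probability p = (1.0000 − 0.95)/(1.5 − 0.95) = 0.0500/0.5500 = 0.0909
Terminal stock prices: S_uu = 202.5, S_ud = 128.2, S_dd = 81.22
Terminal payoffs (K − S): max(-105.5, 0) = 0, max(-31.25, 0) = 0, max(15.78, 0) = 15.78
Node u (S = 135): V_u = e^(−0.01)·[0.0909·0.0000 + 0.9091·0.0000] = 0.0000
Node d (S = 85.5): V_d = e^(−0.01)·[0.0909·0.0000 + 0.9091·15.7750] = 14.1982
Node 0 (S = 90): V_0 = e^(−0.01)·[0.0909·0.0000 + 0.9091·14.1982] = 12.7790

$12.78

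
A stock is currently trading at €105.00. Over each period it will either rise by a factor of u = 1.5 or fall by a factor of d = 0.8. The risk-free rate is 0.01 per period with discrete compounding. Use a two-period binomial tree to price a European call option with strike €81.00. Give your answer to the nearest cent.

€32.22

Risk-neutral probability p = (1 + 0.01 − 0.8)/(1.5 − 0.8) = 0.2100/0.7000 = 0.3000
Terminal stock prices: S_uu = 236.2, S_ud = 126, S_dd = 67.2
Terminal payoffs (S − K): max(155.2, 0) = 155.2, max(45, 0) = 45, max(-13.8, 0) = 0
Node u (S = 157.5): V_u = 1/1.01·[0.3000·155.2500 + 0.7000·45.0000] = 77.3020
Node d (S = 84): V_d = 1/1.01·[0.3000·45.0000 + 0.7000·0.0000] = 13.3663
Node 0 (S = 105): V_0 = 1/1.01·[0.3000·77.3020 + 0.7000·13.3663] = 32.2248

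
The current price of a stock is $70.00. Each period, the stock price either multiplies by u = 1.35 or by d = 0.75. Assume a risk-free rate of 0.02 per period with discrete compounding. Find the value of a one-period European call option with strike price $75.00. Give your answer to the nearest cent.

$8.60

Risk-neutral probability p = (1 + 0.02 − 0.75)/(1.35 − 0.75) = 0.2700/0.6000 = 0.4500
Terminal stock prices: S_u = 94.5, S_d = 52.5
Terminal payoffs (S − K): max(19.5, 0) = 19.5, max(-22.5, 0) = 0
Node 0 (S = 70): V_0 = 1/1.02·[0.4500·19.5000 + 0.5500·0.0000] = 8.6029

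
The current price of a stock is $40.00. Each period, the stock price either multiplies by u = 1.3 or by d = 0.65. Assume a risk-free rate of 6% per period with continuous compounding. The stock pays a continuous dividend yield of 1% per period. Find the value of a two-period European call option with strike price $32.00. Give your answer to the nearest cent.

$12.79

Per-period risk-free factor R = e^0.06 = 1.0618; dividend-adjusted growth = e^(0.06−0.01) = 1.0513.
Risk-neutral probability p = (1.0513 − 0.65)/(1.3 − 0.65) = 0.4013/0.6500 = 0.6173
Terminal stock prices: S_uu = 67.6, S_ud = 33.8, S_dd = 16.9
Terminal payoffs (S − K): max(35.6, 0) = 35.6, max(1.8, 0) = 1.8, max(-15.1, 0) = 0
Node u (S = 52): V_u = e^(−0.06)·[0.6173·35.6000 + 0.3827·1.8000] = 21.3461
Node d (S = 26): V_d = e^(−0.06)·[0.6173·1.8000 + 0.3827·0.0000] = 1.0465
Node 0 (S = 40): V_0 = e^(−0.06)·[0.6173·21.3461 + 0.3827·1.0465] = 12.7875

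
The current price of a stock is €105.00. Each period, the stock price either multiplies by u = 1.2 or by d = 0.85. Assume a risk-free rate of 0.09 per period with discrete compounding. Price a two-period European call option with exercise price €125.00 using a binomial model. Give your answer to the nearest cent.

€10.37

Risk-neutral probability p = (1 + 0.09 − 0.85)/(1.2 − 0.85) = 0.2400/0.3500 = 0.6857
Terminal stock prices: S_uu = 151.2, S_ud = 107.1, S_dd = 75.86
Terminal payoffs (S − K): max(26.2, 0) = 26.2, max(-17.9, 0) = 0, max(-49.14, 0) = 0
Node u (S = 126): V_u = 1/1.09·[0.6857·26.2000 + 0.3143·0.0000] = 16.4823
Node d (S = 89.25): V_d = 1/1.09·[0.6857·0.0000 + 0.3143·0.0000] = 0.0000
Node 0 (S = 105): V_0 = 1/1.09·[0.6857·16.4823 + 0.3143·0.0000] = 10.3689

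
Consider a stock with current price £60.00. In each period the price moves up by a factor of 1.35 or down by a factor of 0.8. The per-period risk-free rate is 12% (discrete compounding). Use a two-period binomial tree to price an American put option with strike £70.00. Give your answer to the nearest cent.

£10.00

Risk-neutral probability p = (1 + 0.12 − 0.8)/(1.35 − 0.8) = 0.3200/0.5500 = 0.5818
Terminal stock prices: S_uu = 109.4, S_ud = 64.8, S_dd = 38.4
Terminal payoffs (K − S): max(-39.35, 0) = 0, max(5.2, 0) = 5.2, max(31.6, 0) = 31.6
Node u (S = 81): continuation = 1/1.12·[0.5818·0.0000 + 0.4182·5.2000] = 1.9416; exercise value = 0.0000 ≤ continuation, so V_u = 1.9416
Node d (S = 48): continuation = 1/1.12·[0.5818·5.2000 + 0.4182·31.6000] = 14.5000; exercise value = 22.0000 > continuation, so V_d = 22.0000 (exercise)
Node 0 (S = 60): continuation = 1/1.12·[0.5818·1.9416 + 0.4182·22.0000] = 9.2229; exercise value = 10.0000 > continuation, so V_0 = 10.0000 (exercise)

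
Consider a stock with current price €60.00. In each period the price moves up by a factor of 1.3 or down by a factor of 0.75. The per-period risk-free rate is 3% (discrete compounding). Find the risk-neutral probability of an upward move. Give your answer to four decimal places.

p = 0.5091

Risk-neutral probability p = (1 + 0.03 − 0.75)/(1.3 − 0.75) = 0.2800/0.5500 = 0.5091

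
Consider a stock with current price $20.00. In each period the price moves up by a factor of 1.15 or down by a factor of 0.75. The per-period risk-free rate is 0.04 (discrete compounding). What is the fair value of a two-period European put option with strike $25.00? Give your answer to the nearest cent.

$3.82

Risk-neutral probability p = (1 + 0.04 − 0.75)/(1.15 − 0.75) = 0.2900/0.4000 = 0.7250
Terminal stock prices: S_uu = 26.45, S_ud = 17.25, S_dd = 11.25
Terminal payoffs (K − S): max(-1.45, 0) = 0, max(7.75, 0) = 7.75, max(13.75, 0) = 13.75
Node u (S = 23): V_u = 1/1.04·[0.7250·0.0000 + 0.2750·7.7500] = 2.0493
Node d (S = 15): V_d = 1/1.04·[0.7250·7.7500 + 0.2750·13.7500] = 9.0385
Node 0 (S = 20): V_0 = 1/1.04·[0.7250·2.0493 + 0.2750·9.0385] = 3.8186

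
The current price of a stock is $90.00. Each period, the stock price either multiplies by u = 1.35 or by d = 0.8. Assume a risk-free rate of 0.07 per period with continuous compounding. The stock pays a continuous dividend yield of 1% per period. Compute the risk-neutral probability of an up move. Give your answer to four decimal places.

Per-period risk-free factor R = e^0.07 = 1.0725; dividend-adjusted growth = e^(0.07−0.01) = 1.0618.
Risk-neutral probability p = (1.0618 − 0.8)/(1.35 − 0.8) = 0.2618/0.5500 = 0.4761

p = 0.4761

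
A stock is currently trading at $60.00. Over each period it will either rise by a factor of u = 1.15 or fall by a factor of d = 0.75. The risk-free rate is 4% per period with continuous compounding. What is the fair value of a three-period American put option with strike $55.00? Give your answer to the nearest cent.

$3.40

Risk-neutral probability p = (e^0.04 − 0.75)/(1.15 − 0.75) = 0.2908/0.4000 = 0.7270
Terminal stock prices: S_uuu = 91.25, S_uud = 59.51, S_udd = 38.81, S_ddd = 25.31
Terminal payoffs (K − S): max(-36.25, 0) = 0, max(-4.512, 0) = 0, max(16.19, 0) = 16.19, max(29.69, 0) = 29.69
Node uu (S = 79.35): continuation = e^(−0.04)·[0.7270·0.0000 + 0.2730·0.0000] = 0.0000; exercise value = 0.0000 ≤ continuation, so V_uu = 0.0000
Node ud (S = 51.75): continuation = e^(−0.04)·[0.7270·0.0000 + 0.2730·16.1875] = 4.2455; exercise value = 3.2500 ≤ continuation, so V_ud = 4.2455
Node dd (S = 33.75): continuation = e^(−0.04)·[0.7270·16.1875 + 0.2730·29.6875] = 19.0934; exercise value = 21.2500 > continuation, so V_dd = 21.2500 (exercise)
Node u (S = 69): continuation = e^(−0.04)·[0.7270·0.0000 + 0.2730·4.2455] = 1.1135; exercise value = 0.0000 ≤ continuation, so V_u = 1.1135
Node d (S = 45): continuation = e^(−0.04)·[0.7270·4.2455 + 0.2730·21.2500] = 8.5388; exercise value = 10.0000 > continuation, so V_d = 10.0000 (exercise)
Node 0 (S = 60): continuation = e^(−0.04)·[0.7270·1.1135 + 0.2730·10.0000] = 3.4005; exercise value = 0.0000 ≤ continuation, so V_0 = 3.4005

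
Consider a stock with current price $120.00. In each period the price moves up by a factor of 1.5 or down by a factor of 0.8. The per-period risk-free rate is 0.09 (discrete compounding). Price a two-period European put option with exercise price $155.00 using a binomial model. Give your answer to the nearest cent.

$27.07

Risk-neutral probability p = (1 + 0.09 − 0.8)/(1.5 − 0.8) = 0.2900/0.7000 = 0.4143
Terminal stock prices: S_uu = 270, S_ud = 144, S_dd = 76.8
Terminal payoffs (K − S): max(-115, 0) = 0, max(11, 0) = 11, max(78.2, 0) = 78.2
Node u (S = 180): V_u = 1/1.09·[0.4143·0.0000 + 0.5857·11.0000] = 5.9109
Node d (S = 96): V_d = 1/1.09·[0.4143·11.0000 + 0.5857·78.2000] = 46.2018
Node 0 (S = 120): V_0 = 1/1.09·[0.4143·5.9109 + 0.5857·46.2018] = 27.0733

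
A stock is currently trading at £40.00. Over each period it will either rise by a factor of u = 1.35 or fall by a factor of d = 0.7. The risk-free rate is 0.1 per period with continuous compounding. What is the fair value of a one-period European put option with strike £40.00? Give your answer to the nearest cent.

Risk-neutral probability p = (e^0.1 − 0.7)/(1.35 − 0.7) = 0.4052/0.6500 = 0.6233
Terminal stock prices: S_u = 54, S_d = 28
Terminal payoffs (K − S): max(-14, 0) = 0, max(12, 0) = 12
Node 0 (S = 40): V_0 = e^(−0.1)·[0.6233·0.0000 + 0.3767·12.0000] = 4.0898

£4.09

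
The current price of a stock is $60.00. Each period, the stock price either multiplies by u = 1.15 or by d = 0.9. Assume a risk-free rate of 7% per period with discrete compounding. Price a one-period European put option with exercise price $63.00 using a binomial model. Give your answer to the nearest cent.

Risk-neutral probability p = (1 + 0.07 − 0.9)/(1.15 − 0.9) = 0.1700/0.2500 = 0.6800
Terminal stock prices: S_u = 69, S_d = 54
Terminal payoffs (K − S): max(-6, 0) = 0, max(9, 0) = 9
Node 0 (S = 60): V_0 = 1/1.07·[0.6800·0.0000 + 0.3200·9.0000] = 2.6916

$2.69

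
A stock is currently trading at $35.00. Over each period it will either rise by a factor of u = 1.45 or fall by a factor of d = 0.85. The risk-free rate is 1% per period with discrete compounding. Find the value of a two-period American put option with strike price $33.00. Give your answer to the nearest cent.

$4.07

Risk-neutral probability p = (1 + 0.01 − 0.85)/(1.45 − 0.85) = 0.1600/0.6000 = 0.2667
Terminal stock prices: S_uu = 73.59, S_ud = 43.14, S_dd = 25.29
Terminal payoffs (K − S): max(-40.59, 0) = 0, max(-10.14, 0) = 0, max(7.713, 0) = 7.713
Node u (S = 50.75): continuation = 1/1.01·[0.2667·0.0000 + 0.7333·0.0000] = 0.0000; exercise value = 0.0000 ≤ continuation, so V_u = 0.0000
Node d (S = 29.75): continuation = 1/1.01·[0.2667·0.0000 + 0.7333·7.7125] = 5.5998; exercise value = 3.2500 ≤ continuation, so V_d = 5.5998
Node 0 (S = 35): continuation = 1/1.01·[0.2667·0.0000 + 0.7333·5.5998] = 4.0659; exercise value = 0.0000 ≤ continuation, so V_0 = 4.0659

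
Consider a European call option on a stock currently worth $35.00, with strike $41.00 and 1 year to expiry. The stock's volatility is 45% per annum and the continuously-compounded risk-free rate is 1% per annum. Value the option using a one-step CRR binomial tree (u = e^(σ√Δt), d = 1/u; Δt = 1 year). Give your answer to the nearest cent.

$5.50

CRR parameters: u = e^(σ√Δt) = e^(0.45·√1) = 1.5683, d = 1/u = 0.6376
Per-period rate: rΔt = 0.01·1 = 0.01, so R = e^0.01 = 1.0101
Risk-neutral probability p = (e^0.01 − 0.6376)/(1.5683 − 0.6376) = 0.3724/0.9307 = 0.4002
Terminal stock prices: S_u = 54.89, S_d = 22.32
Terminal payoffs (S − K): max(13.89, 0) = 13.89, max(-18.68, 0) = 0
Node 0 (S = 35): V_0 = e^(−0.01)·[0.4002·13.8909 + 0.5998·0.0000] = 5.5033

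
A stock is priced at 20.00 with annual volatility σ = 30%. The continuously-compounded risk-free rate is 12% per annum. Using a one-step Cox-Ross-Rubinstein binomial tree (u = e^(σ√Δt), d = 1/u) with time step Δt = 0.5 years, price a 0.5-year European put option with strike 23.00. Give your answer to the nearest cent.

2.62

CRR parameters: u = e^(σ√Δt) = e^(0.3·√0.5) = 1.2363, d = 1/u = 0.8089
Per-period rate: rΔt = 0.12·0.5 = 0.06, so R = e^0.06 = 1.0618
Risk-neutral probability p = (e^0.06 − 0.8089)/(1.2363 − 0.8089) = 0.2530/0.4275 = 0.5918
Terminal stock prices: S_u = 24.73, S_d = 16.18
Terminal payoffs (K − S): max(-1.726, 0) = 0, max(6.823, 0) = 6.823
Node 0 (S = 20): V_0 = e^(−0.06)·[0.5918·0.0000 + 0.4082·6.8228] = 2.6227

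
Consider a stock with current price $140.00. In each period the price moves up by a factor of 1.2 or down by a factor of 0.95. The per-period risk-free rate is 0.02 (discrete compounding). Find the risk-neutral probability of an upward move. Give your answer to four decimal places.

p = 0.2800

Risk-neutral probability p = (1 + 0.02 − 0.95)/(1.2 − 0.95) = 0.0700/0.2500 = 0.2800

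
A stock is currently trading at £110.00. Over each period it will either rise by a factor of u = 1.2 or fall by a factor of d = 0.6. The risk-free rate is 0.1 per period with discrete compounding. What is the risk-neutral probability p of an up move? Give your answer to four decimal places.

p = 0.8333

Risk-neutral probability p = (1 + 0.1 − 0.6)/(1.2 − 0.6) = 0.5000/0.6000 = 0.8333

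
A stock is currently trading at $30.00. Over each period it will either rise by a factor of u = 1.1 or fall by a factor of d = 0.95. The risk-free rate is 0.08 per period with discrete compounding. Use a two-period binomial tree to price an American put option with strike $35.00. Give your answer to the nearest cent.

$5.00

Risk-neutral probability p = (1 + 0.08 − 0.95)/(1.1 − 0.95) = 0.1300/0.1500 = 0.8667
Terminal stock prices: S_uu = 36.3, S_ud = 31.35, S_dd = 27.07
Terminal payoffs (K − S): max(-1.3, 0) = 0, max(3.65, 0) = 3.65, max(7.925, 0) = 7.925
Node u (S = 33): continuation = 1/1.08·[0.8667·0.0000 + 0.1333·3.6500] = 0.4506; exercise value = 2.0000 > continuation, so V_u = 2.0000 (exercise)
Node d (S = 28.5): continuation = 1/1.08·[0.8667·3.6500 + 0.1333·7.9250] = 3.9074; exercise value = 6.5000 > continuation, so V_d = 6.5000 (exercise)
Node 0 (S = 30): continuation = 1/1.08·[0.8667·2.0000 + 0.1333·6.5000] = 2.4074; exercise value = 5.0000 > continuation, so V_0 = 5.0000 (exercise)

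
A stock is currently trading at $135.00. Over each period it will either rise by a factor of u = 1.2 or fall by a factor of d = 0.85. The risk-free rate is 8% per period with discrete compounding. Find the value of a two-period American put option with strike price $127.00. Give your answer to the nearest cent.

Risk-neutral probability p = (1 + 0.08 − 0.85)/(1.2 − 0.85) = 0.2300/0.3500 = 0.6571
Terminal stock prices: S_uu = 194.4, S_ud = 137.7, S_dd = 97.54
Terminal payoffs (K − S): max(-67.4, 0) = 0, max(-10.7, 0) = 0, max(29.46, 0) = 29.46
Node u (S = 162): continuation = 1/1.08·[0.6571·0.0000 + 0.3429·0.0000] = 0.0000; exercise value = 0.0000 ≤ continuation, so V_u = 0.0000
Node d (S = 114.8): continuation = 1/1.08·[0.6571·0.0000 + 0.3429·29.4625] = 9.3532; exercise value = 12.2500 > continuation, so V_d = 12.2500 (exercise)
Node 0 (S = 135): continuation = 1/1.08·[0.6571·0.0000 + 0.3429·12.2500] = 3.8889; exercise value = 0.0000 ≤ continuation, so V_0 = 3.8889

$3.89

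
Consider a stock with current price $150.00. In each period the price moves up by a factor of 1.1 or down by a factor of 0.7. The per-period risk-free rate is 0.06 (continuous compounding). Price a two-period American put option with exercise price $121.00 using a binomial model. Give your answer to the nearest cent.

$1.86

Risk-neutral probability p = (e^0.06 − 0.7)/(1.1 − 0.7) = 0.3618/0.4000 = 0.9046
Terminal stock prices: S_uu = 181.5, S_ud = 115.5, S_dd = 73.5
Terminal payoffs (K − S): max(-60.5, 0) = 0, max(5.5, 0) = 5.5, max(47.5, 0) = 47.5
Node u (S = 165): continuation = e^(−0.06)·[0.9046·0.0000 + 0.0954·5.5000] = 0.4942; exercise value = 0.0000 ≤ continuation, so V_u = 0.4942
Node d (S = 105): continuation = e^(−0.06)·[0.9046·5.5000 + 0.0954·47.5000] = 8.9535; exercise value = 16.0000 > continuation, so V_d = 16.0000 (exercise)
Node 0 (S = 150): continuation = e^(−0.06)·[0.9046·0.4942 + 0.0954·16.0000] = 1.8586; exercise value = 0.0000 ≤ continuation, so V_0 = 1.8586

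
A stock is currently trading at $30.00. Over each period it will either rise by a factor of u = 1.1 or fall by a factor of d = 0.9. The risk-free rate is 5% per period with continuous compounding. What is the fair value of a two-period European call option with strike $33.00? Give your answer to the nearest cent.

$1.71

Risk-neutral probability p = (e^0.05 − 0.9)/(1.1 − 0.9) = 0.1513/0.2000 = 0.7564
Terminal stock prices: S_uu = 36.3, S_ud = 29.7, S_dd = 24.3
Terminal payoffs (S − K): max(3.3, 0) = 3.3, max(-3.3, 0) = 0, max(-8.7, 0) = 0
Node u (S = 33): V_u = e^(−0.05)·[0.7564·3.3000 + 0.2436·0.0000] = 2.3742
Node d (S = 27): V_d = e^(−0.05)·[0.7564·0.0000 + 0.2436·0.0000] = 0.0000
Node 0 (S = 30): V_0 = e^(−0.05)·[0.7564·2.3742 + 0.2436·0.0000] = 1.7082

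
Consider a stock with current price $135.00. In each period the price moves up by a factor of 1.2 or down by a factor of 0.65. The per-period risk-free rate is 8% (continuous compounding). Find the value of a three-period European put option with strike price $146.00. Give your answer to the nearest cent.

$13.42

Risk-neutral probability p = (e^0.08 − 0.65)/(1.2 − 0.65) = 0.4333/0.5500 = 0.7878
Terminal stock prices: S_uuu = 233.3, S_uud = 126.4, S_udd = 68.45, S_ddd = 37.07
Terminal payoffs (K − S): max(-87.28, 0) = 0, max(19.64, 0) = 19.64, max(77.55, 0) = 77.55, max(108.9, 0) = 108.9
Node uu (S = 194.4): V_uu = e^(−0.08)·[0.7878·0.0000 + 0.2122·19.6400] = 3.8473
Node ud (S = 105.3): V_ud = e^(−0.08)·[0.7878·19.6400 + 0.2122·77.5550] = 29.4750
Node dd (S = 57.04): V_dd = e^(−0.08)·[0.7878·77.5550 + 0.2122·108.9256] = 77.7375
Node u (S = 162): V_u = e^(−0.08)·[0.7878·3.8473 + 0.2122·29.4750] = 8.5717
Node d (S = 87.75): V_d = e^(−0.08)·[0.7878·29.4750 + 0.2122·77.7375] = 36.6630
Node 0 (S = 135): V_0 = e^(−0.08)·[0.7878·8.5717 + 0.2122·36.6630] = 13.4155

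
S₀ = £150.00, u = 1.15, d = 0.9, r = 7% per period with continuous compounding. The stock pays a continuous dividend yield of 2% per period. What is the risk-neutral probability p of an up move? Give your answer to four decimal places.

Per-period risk-free factor R = e^0.07 = 1.0725; dividend-adjusted growth = e^(0.07−0.02) = 1.0513.
Risk-neutral probability p = (1.0513 − 0.9)/(1.15 − 0.9) = 0.1513/0.2500 = 0.6051

p = 0.6051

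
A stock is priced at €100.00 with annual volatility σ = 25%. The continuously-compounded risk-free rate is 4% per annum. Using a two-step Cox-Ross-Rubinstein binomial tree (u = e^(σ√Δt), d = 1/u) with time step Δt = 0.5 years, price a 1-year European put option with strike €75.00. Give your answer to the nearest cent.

€1.09

CRR parameters: u = e^(σ√Δt) = e^(0.25·√0.5) = 1.1934, d = 1/u = 0.8380
Per-period rate: rΔt = 0.04·0.5 = 0.02, so R = e^0.02 = 1.0202
Risk-neutral probability p = (e^0.02 − 0.8380)/(1.1934 − 0.8380) = 0.1822/0.3554 = 0.5128
Terminal stock prices: S_uu = 142.4, S_ud = 100, S_dd = 70.22
Terminal payoffs (K − S): max(-67.41, 0) = 0, max(-25, 0) = 0, max(4.781, 0) = 4.781
Node u (S = 119.3): V_u = e^(−0.02)·[0.5128·0.0000 + 0.4872·0.0000] = 0.0000
Node d (S = 83.8): V_d = e^(−0.02)·[0.5128·0.0000 + 0.4872·4.7811] = 2.2834
Node 0 (S = 100): V_0 = e^(−0.02)·[0.5128·0.0000 + 0.4872·2.2834] = 1.0905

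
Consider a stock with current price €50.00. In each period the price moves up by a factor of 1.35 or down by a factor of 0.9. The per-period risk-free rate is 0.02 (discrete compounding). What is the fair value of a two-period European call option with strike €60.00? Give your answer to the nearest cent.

Risk-neutral probability p = (1 + 0.02 − 0.9)/(1.35 − 0.9) = 0.1200/0.4500 = 0.2667
Terminal stock prices: S_uu = 91.13, S_ud = 60.75, S_dd = 40.5
Terminal payoffs (S − K): max(31.13, 0) = 31.13, max(0.75, 0) = 0.75, max(-19.5, 0) = 0
Node u (S = 67.5): V_u = 1/1.02·[0.2667·31.1250 + 0.7333·0.7500] = 8.6765
Node d (S = 45): V_d = 1/1.02·[0.2667·0.7500 + 0.7333·0.0000] = 0.1961
Node 0 (S = 50): V_0 = 1/1.02·[0.2667·8.6765 + 0.7333·0.1961] = 2.4093

€2.41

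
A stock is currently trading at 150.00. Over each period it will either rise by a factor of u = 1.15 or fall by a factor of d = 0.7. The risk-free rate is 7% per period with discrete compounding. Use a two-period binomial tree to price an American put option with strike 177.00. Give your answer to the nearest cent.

Risk-neutral probability p = (1 + 0.07 − 0.7)/(1.15 − 0.7) = 0.3700/0.4500 = 0.8222
Terminal stock prices: S_uu = 198.4, S_ud = 120.7, S_dd = 73.5
Terminal payoffs (K − S): max(-21.37, 0) = 0, max(56.25, 0) = 56.25, max(103.5, 0) = 103.5
Node u (S = 172.5): continuation = 1/1.07·[0.8222·0.0000 + 0.1778·56.2500] = 9.3458; exercise value = 4.5000 ≤ continuation, so V_u = 9.3458
Node d (S = 105): continuation = 1/1.07·[0.8222·56.2500 + 0.1778·103.5000] = 60.4206; exercise value = 72.0000 > continuation, so V_d = 72.0000 (exercise)
Node 0 (S = 150): continuation = 1/1.07·[0.8222·9.3458 + 0.1778·72.0000] = 19.1442; exercise value = 27.0000 > continuation, so V_0 = 27.0000 (exercise)

27.00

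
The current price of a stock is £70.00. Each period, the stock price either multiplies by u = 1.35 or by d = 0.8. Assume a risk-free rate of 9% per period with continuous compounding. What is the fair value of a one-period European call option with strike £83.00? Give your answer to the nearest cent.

Risk-neutral probability p = (e^0.09 − 0.8)/(1.35 − 0.8) = 0.2942/0.5500 = 0.5349
Terminal stock prices: S_u = 94.5, S_d = 56
Terminal payoffs (S − K): max(11.5, 0) = 11.5, max(-27, 0) = 0
Node 0 (S = 70): V_0 = e^(−0.09)·[0.5349·11.5000 + 0.4651·0.0000] = 5.6215

£5.62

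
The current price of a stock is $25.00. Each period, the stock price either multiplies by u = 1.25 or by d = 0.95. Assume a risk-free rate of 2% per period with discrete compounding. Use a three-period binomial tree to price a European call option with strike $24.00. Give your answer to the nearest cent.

Risk-neutral probability p = (1 + 0.02 − 0.95)/(1.25 − 0.95) = 0.0700/0.3000 = 0.2333
Terminal stock prices: S_uuu = 48.83, S_uud = 37.11, S_udd = 28.2, S_ddd = 21.43
Terminal payoffs (S − K): max(24.83, 0) = 24.83, max(13.11, 0) = 13.11, max(4.203, 0) = 4.203, max(-2.566, 0) = 0
Node uu (S = 39.06): V_uu = 1/1.02·[0.2333·24.8281 + 0.7667·13.1094] = 15.5331
Node ud (S = 29.69): V_ud = 1/1.02·[0.2333·13.1094 + 0.7667·4.2031] = 6.1581
Node dd (S = 22.56): V_dd = 1/1.02·[0.2333·4.2031 + 0.7667·0.0000] = 0.9615
Node u (S = 31.25): V_u = 1/1.02·[0.2333·15.5331 + 0.7667·6.1581] = 8.1819
Node d (S = 23.75): V_d = 1/1.02·[0.2333·6.1581 + 0.7667·0.9615] = 2.1314
Node 0 (S = 25): V_0 = 1/1.02·[0.2333·8.1819 + 0.7667·2.1314] = 3.4737

$3.47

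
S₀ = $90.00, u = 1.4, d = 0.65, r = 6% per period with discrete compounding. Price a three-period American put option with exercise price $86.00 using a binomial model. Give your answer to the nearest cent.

$14.96

Risk-neutral probability p = (1 + 0.06 − 0.65)/(1.4 − 0.65) = 0.4100/0.7500 = 0.5467
Terminal stock prices: S_uuu = 247, S_uud = 114.7, S_udd = 53.23, S_ddd = 24.72
Terminal payoffs (K − S): max(-161, 0) = 0, max(-28.66, 0) = 0, max(32.77, 0) = 32.77, max(61.28, 0) = 61.28
Node uu (S = 176.4): continuation = 1/1.06·[0.5467·0.0000 + 0.4533·0.0000] = 0.0000; exercise value = 0.0000 ≤ continuation, so V_uu = 0.0000
Node ud (S = 81.9): continuation = 1/1.06·[0.5467·0.0000 + 0.4533·32.7650] = 14.0127; exercise value = 4.1000 ≤ continuation, so V_ud = 14.0127
Node dd (S = 38.03): continuation = 1/1.06·[0.5467·32.7650 + 0.4533·61.2837] = 43.1071; exercise value = 47.9750 > continuation, so V_dd = 47.9750 (exercise)
Node u (S = 126): continuation = 1/1.06·[0.5467·0.0000 + 0.4533·14.0127] = 5.9929; exercise value = 0.0000 ≤ continuation, so V_u = 5.9929
Node d (S = 58.5): continuation = 1/1.06·[0.5467·14.0127 + 0.4533·47.9750] = 27.7443; exercise value = 27.5000 ≤ continuation, so V_d = 27.7443
Node 0 (S = 90): continuation = 1/1.06·[0.5467·5.9929 + 0.4533·27.7443] = 14.9561; exercise value = 0.0000 ≤ continuation, so V_0 = 14.9561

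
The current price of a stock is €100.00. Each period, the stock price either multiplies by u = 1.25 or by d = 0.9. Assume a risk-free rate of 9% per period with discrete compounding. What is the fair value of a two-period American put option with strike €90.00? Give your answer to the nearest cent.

€1.58

Risk-neutral probability p = (1 + 0.09 − 0.9)/(1.25 − 0.9) = 0.1900/0.3500 = 0.5429
Terminal stock prices: S_uu = 156.2, S_ud = 112.5, S_dd = 81
Terminal payoffs (K − S): max(-66.25, 0) = 0, max(-22.5, 0) = 0, max(9, 0) = 9
Node u (S = 125): continuation = 1/1.09·[0.5429·0.0000 + 0.4571·0.0000] = 0.0000; exercise value = 0.0000 ≤ continuation, so V_u = 0.0000
Node d (S = 90): continuation = 1/1.09·[0.5429·0.0000 + 0.4571·9.0000] = 3.7746; exercise value = 0.0000 ≤ continuation, so V_d = 3.7746
Node 0 (S = 100): continuation = 1/1.09·[0.5429·0.0000 + 0.4571·3.7746] = 1.5830; exercise value = 0.0000 ≤ continuation, so V_0 = 1.5830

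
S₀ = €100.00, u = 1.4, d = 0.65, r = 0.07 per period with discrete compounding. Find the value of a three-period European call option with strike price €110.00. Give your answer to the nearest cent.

€29.45

Risk-neutral probability p = (1 + 0.07 − 0.65)/(1.4 − 0.65) = 0.4200/0.7500 = 0.5600
Terminal stock prices: S_uuu = 274.4, S_uud = 127.4, S_udd = 59.15, S_ddd = 27.46
Terminal payoffs (S − K): max(164.4, 0) = 164.4, max(17.4, 0) = 17.4, max(-50.85, 0) = 0, max(-82.54, 0) = 0
Node uu (S = 196): V_uu = 1/1.07·[0.5600·164.4000 + 0.4400·17.4000] = 93.1963
Node ud (S = 91): V_ud = 1/1.07·[0.5600·17.4000 + 0.4400·0.0000] = 9.1065
Node dd (S = 42.25): V_dd = 1/1.07·[0.5600·0.0000 + 0.4400·0.0000] = 0.0000
Node u (S = 140): V_u = 1/1.07·[0.5600·93.1963 + 0.4400·9.1065] = 52.5204
Node d (S = 65): V_d = 1/1.07·[0.5600·9.1065 + 0.4400·0.0000] = 4.7660
Node 0 (S = 100): V_0 = 1/1.07·[0.5600·52.5204 + 0.4400·4.7660] = 29.4472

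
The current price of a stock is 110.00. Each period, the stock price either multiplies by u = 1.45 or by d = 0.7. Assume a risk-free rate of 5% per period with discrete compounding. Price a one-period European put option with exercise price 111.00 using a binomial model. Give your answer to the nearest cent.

17.27

Risk-neutral probability p = (1 + 0.05 − 0.7)/(1.45 − 0.7) = 0.3500/0.7500 = 0.4667
Terminal stock prices: S_u = 159.5, S_d = 77
Terminal payoffs (K − S): max(-48.5, 0) = 0, max(34, 0) = 34
Node 0 (S = 110): V_0 = 1/1.05·[0.4667·0.0000 + 0.5333·34.0000] = 17.2698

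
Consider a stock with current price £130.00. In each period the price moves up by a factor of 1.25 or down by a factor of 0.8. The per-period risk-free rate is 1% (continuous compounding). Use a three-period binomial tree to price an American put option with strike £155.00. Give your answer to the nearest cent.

£33.49

Risk-neutral probability p = (e^0.01 − 0.8)/(1.25 − 0.8) = 0.2101/0.4500 = 0.4668
Terminal stock prices: S_uuu = 253.9, S_uud = 162.5, S_udd = 104, S_ddd = 66.56
Terminal payoffs (K − S): max(-98.91, 0) = 0, max(-7.5, 0) = 0, max(51, 0) = 51, max(88.44, 0) = 88.44
Node uu (S = 203.1): continuation = e^(−0.01)·[0.4668·0.0000 + 0.5332·0.0000] = 0.0000; exercise value = 0.0000 ≤ continuation, so V_uu = 0.0000
Node ud (S = 130): continuation = e^(−0.01)·[0.4668·0.0000 + 0.5332·51.0000] = 26.9237; exercise value = 25.0000 ≤ continuation, so V_ud = 26.9237
Node dd (S = 83.2): continuation = e^(−0.01)·[0.4668·51.0000 + 0.5332·88.4400] = 70.2577; exercise value = 71.8000 > continuation, so V_dd = 71.8000 (exercise)
Node u (S = 162.5): continuation = e^(−0.01)·[0.4668·0.0000 + 0.5332·26.9237] = 14.2135; exercise value = 0.0000 ≤ continuation, so V_u = 14.2135
Node d (S = 104): continuation = e^(−0.01)·[0.4668·26.9237 + 0.5332·71.8000] = 50.3467; exercise value = 51.0000 > continuation, so V_d = 51.0000 (exercise)
Node 0 (S = 130): continuation = e^(−0.01)·[0.4668·14.2135 + 0.5332·51.0000] = 33.4922; exercise value = 25.0000 ≤ continuation, so V_0 = 33.4922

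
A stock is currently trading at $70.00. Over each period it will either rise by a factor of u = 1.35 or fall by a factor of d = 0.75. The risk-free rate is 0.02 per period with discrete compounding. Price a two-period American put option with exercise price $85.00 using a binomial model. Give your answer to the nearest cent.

$20.88

Risk-neutral probability p = (1 + 0.02 − 0.75)/(1.35 − 0.75) = 0.2700/0.6000 = 0.4500
Terminal stock prices: S_uu = 127.6, S_ud = 70.88, S_dd = 39.38
Terminal payoffs (K − S): max(-42.58, 0) = 0, max(14.12, 0) = 14.12, max(45.62, 0) = 45.62
Node u (S = 94.5): continuation = 1/1.02·[0.4500·0.0000 + 0.5500·14.1250] = 7.6164; exercise value = 0.0000 ≤ continuation, so V_u = 7.6164
Node d (S = 52.5): continuation = 1/1.02·[0.4500·14.1250 + 0.5500·45.6250] = 30.8333; exercise value = 32.5000 > continuation, so V_d = 32.5000 (exercise)
Node 0 (S = 70): continuation = 1/1.02·[0.4500·7.6164 + 0.5500·32.5000] = 20.8847; exercise value = 15.0000 ≤ continuation, so V_0 = 20.8847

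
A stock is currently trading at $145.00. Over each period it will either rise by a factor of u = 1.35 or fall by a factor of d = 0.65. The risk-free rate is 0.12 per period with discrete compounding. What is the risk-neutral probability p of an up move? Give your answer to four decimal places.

Risk-neutral probability p = (1 + 0.12 − 0.65)/(1.35 − 0.65) = 0.4700/0.7000 = 0.6714

p = 0.6714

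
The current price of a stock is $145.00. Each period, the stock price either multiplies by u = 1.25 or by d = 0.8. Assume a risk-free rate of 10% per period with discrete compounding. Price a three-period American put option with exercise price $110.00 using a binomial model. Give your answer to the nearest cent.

$1.58

Risk-neutral probability p = (1 + 0.1 − 0.8)/(1.25 − 0.8) = 0.3000/0.4500 = 0.6667
Terminal stock prices: S_uuu = 283.2, S_uud = 181.2, S_udd = 116, S_ddd = 74.24
Terminal payoffs (K − S): max(-173.2, 0) = 0, max(-71.25, 0) = 0, max(-6, 0) = 0, max(35.76, 0) = 35.76
Node uu (S = 226.6): continuation = 1/1.1·[0.6667·0.0000 + 0.3333·0.0000] = 0.0000; exercise value = 0.0000 ≤ continuation, so V_uu = 0.0000
Node ud (S = 145): continuation = 1/1.1·[0.6667·0.0000 + 0.3333·0.0000] = 0.0000; exercise value = 0.0000 ≤ continuation, so V_ud = 0.0000
Node dd (S = 92.8): continuation = 1/1.1·[0.6667·0.0000 + 0.3333·35.7600] = 10.8364; exercise value = 17.2000 > continuation, so V_dd = 17.2000 (exercise)
Node u (S = 181.2): continuation = 1/1.1·[0.6667·0.0000 + 0.3333·0.0000] = 0.0000; exercise value = 0.0000 ≤ continuation, so V_u = 0.0000
Node d (S = 116): continuation = 1/1.1·[0.6667·0.0000 + 0.3333·17.2000] = 5.2121; exercise value = 0.0000 ≤ continuation, so V_d = 5.2121
Node 0 (S = 145): continuation = 1/1.1·[0.6667·0.0000 + 0.3333·5.2121] = 1.5794; exercise value = 0.0000 ≤ continuation, so V_0 = 1.5794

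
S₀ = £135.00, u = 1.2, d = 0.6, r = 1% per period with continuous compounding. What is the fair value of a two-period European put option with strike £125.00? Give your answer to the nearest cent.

£19.30

Risk-neutral probability p = (e^0.01 − 0.6)/(1.2 − 0.6) = 0.4101/0.6000 = 0.6834
Terminal stock prices: S_uu = 194.4, S_ud = 97.2, S_dd = 48.6
Terminal payoffs (K − S): max(-69.4, 0) = 0, max(27.8, 0) = 27.8, max(76.4, 0) = 76.4
Node u (S = 162): V_u = e^(−0.01)·[0.6834·0.0000 + 0.3166·27.8000] = 8.7134
Node d (S = 81): V_d = e^(−0.01)·[0.6834·27.8000 + 0.3166·76.4000] = 42.7562
Node 0 (S = 135): V_0 = e^(−0.01)·[0.6834·8.7134 + 0.3166·42.7562] = 19.2969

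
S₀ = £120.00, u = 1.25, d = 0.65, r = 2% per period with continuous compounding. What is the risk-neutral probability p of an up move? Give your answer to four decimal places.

Risk-neutral probability p = (e^0.02 − 0.65)/(1.25 − 0.65) = 0.3702/0.6000 = 0.6170

p = 0.6170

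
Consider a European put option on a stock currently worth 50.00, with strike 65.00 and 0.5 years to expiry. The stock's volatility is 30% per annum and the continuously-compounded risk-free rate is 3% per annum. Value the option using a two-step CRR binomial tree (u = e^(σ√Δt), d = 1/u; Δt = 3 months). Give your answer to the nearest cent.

14.62

CRR parameters: u = e^(σ√Δt) = e^(0.3·√0.25) = 1.1618, d = 1/u = 0.8607
Per-period rate: rΔt = 0.03·0.25 = 0.0075, so R = e^0.0075 = 1.0075
Risk-neutral probability p = (e^0.0075 − 0.8607)/(1.1618 − 0.8607) = 0.1468/0.3011 = 0.4876
Terminal stock prices: S_uu = 67.49, S_ud = 50, S_dd = 37.04
Terminal payoffs (K − S): max(-2.493, 0) = 0, max(15, 0) = 15, max(27.96, 0) = 27.96
Node u (S = 58.09): V_u = e^(−0.0075)·[0.4876·0.0000 + 0.5124·15.0000] = 7.6290
Node d (S = 43.04): V_d = e^(−0.0075)·[0.4876·15.0000 + 0.5124·27.9591] = 21.4789
Node 0 (S = 50): V_0 = e^(−0.0075)·[0.4876·7.6290 + 0.5124·21.4789] = 14.6161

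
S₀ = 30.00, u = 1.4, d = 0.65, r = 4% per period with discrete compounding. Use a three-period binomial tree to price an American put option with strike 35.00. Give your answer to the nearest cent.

8.99

Risk-neutral probability p = (1 + 0.04 − 0.65)/(1.4 − 0.65) = 0.3900/0.7500 = 0.5200
Terminal stock prices: S_uuu = 82.32, S_uud = 38.22, S_udd = 17.75, S_ddd = 8.239
Terminal payoffs (K − S): max(-47.32, 0) = 0, max(-3.22, 0) = 0, max(17.25, 0) = 17.25, max(26.76, 0) = 26.76
Node uu (S = 58.8): continuation = 1/1.04·[0.5200·0.0000 + 0.4800·0.0000] = 0.0000; exercise value = 0.0000 ≤ continuation, so V_uu = 0.0000
Node ud (S = 27.3): continuation = 1/1.04·[0.5200·0.0000 + 0.4800·17.2550] = 7.9638; exercise value = 7.7000 ≤ continuation, so V_ud = 7.9638
Node dd (S = 12.68): continuation = 1/1.04·[0.5200·17.2550 + 0.4800·26.7613] = 20.9788; exercise value = 22.3250 > continuation, so V_dd = 22.3250 (exercise)
Node u (S = 42): continuation = 1/1.04·[0.5200·0.0000 + 0.4800·7.9638] = 3.6756; exercise value = 0.0000 ≤ continuation, so V_u = 3.6756
Node d (S = 19.5): continuation = 1/1.04·[0.5200·7.9638 + 0.4800·22.3250] = 14.2858; exercise value = 15.5000 > continuation, so V_d = 15.5000 (exercise)
Node 0 (S = 30): continuation = 1/1.04·[0.5200·3.6756 + 0.4800·15.5000] = 8.9917; exercise value = 5.0000 ≤ continuation, so V_0 = 8.9917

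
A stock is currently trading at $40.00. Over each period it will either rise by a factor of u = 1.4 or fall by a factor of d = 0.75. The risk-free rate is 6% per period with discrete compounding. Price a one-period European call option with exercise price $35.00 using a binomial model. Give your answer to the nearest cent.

$9.45

Risk-neutral probability p = (1 + 0.06 − 0.75)/(1.4 − 0.75) = 0.3100/0.6500 = 0.4769
Terminal stock prices: S_u = 56, S_d = 30
Terminal payoffs (S − K): max(21, 0) = 21, max(-5, 0) = 0
Node 0 (S = 40): V_0 = 1/1.06·[0.4769·21.0000 + 0.5231·0.0000] = 9.4485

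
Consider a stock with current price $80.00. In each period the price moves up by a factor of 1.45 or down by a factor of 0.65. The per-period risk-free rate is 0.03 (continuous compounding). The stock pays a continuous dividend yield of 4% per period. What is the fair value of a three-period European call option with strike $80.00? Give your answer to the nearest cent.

$19.86

Per-period risk-free factor R = e^0.03 = 1.0305; dividend-adjusted growth = e^(0.03−0.04) = 0.9900.
Risk-neutral probability p = (0.9900 − 0.65)/(1.45 − 0.65) = 0.3400/0.8000 = 0.4251
Terminal stock prices: S_uuu = 243.9, S_uud = 109.3, S_udd = 49.01, S_ddd = 21.97
Terminal payoffs (S − K): max(163.9, 0) = 163.9, max(29.33, 0) = 29.33, max(-30.99, 0) = 0, max(-58.03, 0) = 0
Node uu (S = 168.2): V_uu = e^(−0.03)·[0.4251·163.8900 + 0.5749·29.3300] = 83.9691
Node ud (S = 75.4): V_ud = e^(−0.03)·[0.4251·29.3300 + 0.5749·0.0000] = 12.0986
Node dd (S = 33.8): V_dd = e^(−0.03)·[0.4251·0.0000 + 0.5749·0.0000] = 0.0000
Node u (S = 116): V_u = e^(−0.03)·[0.4251·83.9691 + 0.5749·12.0986] = 41.3876
Node d (S = 52): V_d = e^(−0.03)·[0.4251·12.0986 + 0.5749·0.0000] = 4.9907
Node 0 (S = 80): V_0 = e^(−0.03)·[0.4251·41.3876 + 0.5749·4.9907] = 19.8569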